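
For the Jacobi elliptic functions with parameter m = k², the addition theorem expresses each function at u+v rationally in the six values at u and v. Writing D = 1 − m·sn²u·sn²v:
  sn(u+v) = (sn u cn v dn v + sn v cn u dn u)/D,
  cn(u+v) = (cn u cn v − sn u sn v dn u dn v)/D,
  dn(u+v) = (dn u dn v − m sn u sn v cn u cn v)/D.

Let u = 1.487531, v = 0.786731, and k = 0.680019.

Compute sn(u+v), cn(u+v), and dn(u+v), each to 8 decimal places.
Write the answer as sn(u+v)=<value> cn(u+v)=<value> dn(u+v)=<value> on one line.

sn u = 0.9692965293860996, cn u = 0.2458947704203204, dn u = 0.7520202030287865
sn v = 0.6844380450228337, cn v = 0.7290710270785155, dn v = 0.8850842336490306
m = k² = 0.462425840361
D = 1 − m·sn²u·sn²v = 0.7964722206151155
sn(u+v) = (sn u·cn v·dn v + sn v·cn u·dn u)/D = 0.7520414526965384/0.7964722206151155 = 0.9442155460434474
cn(u+v) = (cn u·cn v − sn u·sn v·dn u·dn v)/D = -0.2623006893579455/0.7964722206151155 = -0.3293281078345339
dn(u+v) = (dn u·dn v − m·sn u·sn v·cn u·cn v)/D = 0.6106025754262978/0.7964722206151155 = 0.7666338632058372

sn(u+v)=0.94421555 cn(u+v)=-0.32932811 dn(u+v)=0.76663386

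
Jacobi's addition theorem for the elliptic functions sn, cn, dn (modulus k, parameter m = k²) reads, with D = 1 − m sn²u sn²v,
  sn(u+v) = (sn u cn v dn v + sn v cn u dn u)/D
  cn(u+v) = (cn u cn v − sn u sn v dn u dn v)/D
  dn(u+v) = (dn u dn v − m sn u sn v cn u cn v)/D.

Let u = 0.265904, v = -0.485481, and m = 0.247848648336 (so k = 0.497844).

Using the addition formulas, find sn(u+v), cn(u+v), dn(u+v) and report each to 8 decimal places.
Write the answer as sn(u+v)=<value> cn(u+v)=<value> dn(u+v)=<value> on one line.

sn(u+v)=-0.21739430 cn(u+v)=0.97608387 dn(u+v)=0.99412605

sn u = 0.2620433334304779, cn u = 0.9650561079049463, dn u = 0.9914540075510103
sn v = -0.4626507416551604, cn v = 0.8865406314692689, dn v = 0.9731130768842759
m = k² = 0.247848648336
D = 1 − m·sn²u·sn²v = 0.9963571665899955
sn(u+v) = (sn u·cn v·dn v + sn v·cn u·dn u)/D = -0.2166023700833708/0.9963571665899955 = -0.2173943013073177
cn(u+v) = (cn u·cn v − sn u·sn v·dn u·dn v)/D = 0.9725281572733565/0.9963571665899955 = 0.9760838681993998
dn(u+v) = (dn u·dn v − m·sn u·sn v·cn u·cn v)/D = 0.9905046142299046/0.9963571665899955 = 0.9941260498179373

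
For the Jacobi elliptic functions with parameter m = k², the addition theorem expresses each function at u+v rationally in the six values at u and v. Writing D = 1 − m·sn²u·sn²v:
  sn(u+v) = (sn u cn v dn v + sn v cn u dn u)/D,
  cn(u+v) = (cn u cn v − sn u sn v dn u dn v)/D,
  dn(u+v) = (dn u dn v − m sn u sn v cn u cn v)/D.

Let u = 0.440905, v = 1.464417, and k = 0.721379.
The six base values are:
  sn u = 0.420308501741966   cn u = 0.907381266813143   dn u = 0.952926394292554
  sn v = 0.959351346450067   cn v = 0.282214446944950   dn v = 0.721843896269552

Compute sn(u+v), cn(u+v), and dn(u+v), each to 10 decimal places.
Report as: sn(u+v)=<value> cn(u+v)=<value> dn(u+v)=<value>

m = k² = 0.520387661641
D = 1 − m·sn²u·sn²v = 0.9153905797516857
sn(u+v) = (sn u·cn v·dn v + sn v·cn u·dn u)/D = 0.9151430390670903/0.9153905797516857 = 0.9997295791653629
cn(u+v) = (cn u·cn v − sn u·sn v·dn u·dn v)/D = -0.02128688669527002/0.9153905797516857 = -0.02325443058529664
dn(u+v) = (dn u·dn v − m·sn u·sn v·cn u·cn v)/D = 0.6341310001745582/0.9153905797516857 = 0.692743637744859

sn(u+v)=0.9997295792 cn(u+v)=-0.0232544306 dn(u+v)=0.6927436377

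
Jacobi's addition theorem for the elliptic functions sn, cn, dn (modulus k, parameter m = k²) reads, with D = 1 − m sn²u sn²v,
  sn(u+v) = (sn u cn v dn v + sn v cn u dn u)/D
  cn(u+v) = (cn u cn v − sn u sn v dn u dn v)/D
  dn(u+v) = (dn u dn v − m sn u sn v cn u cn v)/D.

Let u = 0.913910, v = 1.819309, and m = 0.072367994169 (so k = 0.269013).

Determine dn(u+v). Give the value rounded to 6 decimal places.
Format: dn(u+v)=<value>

sn u = 0.787124535967119, cn u = 0.6167941024998111, dn u = 0.9773245730825632
sn v = 0.9778371123797448, cn v = -0.2093670978278161, dn v = 0.9647819580508611
m = k² = 0.072367994169
D = 1 − m·sn²u·sn²v = 0.9571287182110626
dn(u+v) = (dn u·dn v − m·sn u·sn v·cn u·cn v)/D = 0.9500980339026158/0.9571287182110626 = 0.9926544004221421

dn(u+v)=0.992654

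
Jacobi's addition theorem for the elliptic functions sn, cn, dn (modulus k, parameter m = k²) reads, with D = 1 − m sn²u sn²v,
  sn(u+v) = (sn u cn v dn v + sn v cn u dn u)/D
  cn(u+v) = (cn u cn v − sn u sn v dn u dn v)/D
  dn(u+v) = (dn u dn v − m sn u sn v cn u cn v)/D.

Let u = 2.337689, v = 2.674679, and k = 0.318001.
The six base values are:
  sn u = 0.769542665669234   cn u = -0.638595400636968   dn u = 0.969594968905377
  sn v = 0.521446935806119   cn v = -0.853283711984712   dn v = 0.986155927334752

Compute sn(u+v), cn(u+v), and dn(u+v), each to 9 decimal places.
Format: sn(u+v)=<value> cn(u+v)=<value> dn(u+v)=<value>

sn(u+v)=-0.986479762 cn(u+v)=0.163883128 dn(u+v)=0.949521636

m = k² = 0.101124636001
D = 1 − m·sn²u·sn²v = 0.9837166927517428
sn(u+v) = (sn u·cn v·dn v + sn v·cn u·dn u)/D = -0.9704166086958813/0.9837166927517428 = -0.9864797617506547
cn(u+v) = (cn u·cn v − sn u·sn v·dn u·dn v)/D = 0.161214568713909/0.9837166927517428 = 0.1638831280405995
dn(u+v) = (dn u·dn v − m·sn u·sn v·cn u·cn v)/D = 0.9340602833823534/0.9837166927517428 = 0.9495216359188884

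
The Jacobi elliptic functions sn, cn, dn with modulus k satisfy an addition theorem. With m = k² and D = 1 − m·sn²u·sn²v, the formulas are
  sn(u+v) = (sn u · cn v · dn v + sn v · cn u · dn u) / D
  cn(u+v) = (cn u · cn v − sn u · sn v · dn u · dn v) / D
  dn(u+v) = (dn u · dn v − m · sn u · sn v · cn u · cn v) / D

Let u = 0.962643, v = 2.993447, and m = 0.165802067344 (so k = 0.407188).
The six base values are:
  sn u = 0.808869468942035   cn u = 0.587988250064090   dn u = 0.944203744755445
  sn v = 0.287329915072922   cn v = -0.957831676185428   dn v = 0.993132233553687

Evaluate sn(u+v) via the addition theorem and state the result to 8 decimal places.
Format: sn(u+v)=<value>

m = k² = 0.165802067344
D = 1 − m·sn²u·sn²v = 0.9910441148286632
sn(u+v) = (sn u·cn v·dn v + sn v·cn u·dn u)/D = -0.6099198974710793/0.9910441148286632 = -0.6154316325025808

sn(u+v)=-0.61543163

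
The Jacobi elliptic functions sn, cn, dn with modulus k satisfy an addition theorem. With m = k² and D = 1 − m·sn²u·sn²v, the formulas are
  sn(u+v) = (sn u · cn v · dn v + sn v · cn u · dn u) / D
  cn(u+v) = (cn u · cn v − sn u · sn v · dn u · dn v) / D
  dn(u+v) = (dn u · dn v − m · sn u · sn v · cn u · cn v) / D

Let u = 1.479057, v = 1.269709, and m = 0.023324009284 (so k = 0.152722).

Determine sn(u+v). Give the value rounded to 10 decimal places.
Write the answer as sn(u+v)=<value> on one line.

sn(u+v)=0.3996435811

sn u = 0.9950201567292738, cn u = 0.09967390682847461, dn u = 0.9883864184260159
sn v = 0.9532926042937363, cn v = 0.3020483580469622, dn v = 0.9893451950492392
m = k² = 0.023324009284
D = 1 − m·sn²u·sn²v = 0.9790144956915514
sn(u+v) = (sn u·cn v·dn v + sn v·cn u·dn u)/D = 0.3912568589868832/0.9790144956915514 = 0.3996435810794703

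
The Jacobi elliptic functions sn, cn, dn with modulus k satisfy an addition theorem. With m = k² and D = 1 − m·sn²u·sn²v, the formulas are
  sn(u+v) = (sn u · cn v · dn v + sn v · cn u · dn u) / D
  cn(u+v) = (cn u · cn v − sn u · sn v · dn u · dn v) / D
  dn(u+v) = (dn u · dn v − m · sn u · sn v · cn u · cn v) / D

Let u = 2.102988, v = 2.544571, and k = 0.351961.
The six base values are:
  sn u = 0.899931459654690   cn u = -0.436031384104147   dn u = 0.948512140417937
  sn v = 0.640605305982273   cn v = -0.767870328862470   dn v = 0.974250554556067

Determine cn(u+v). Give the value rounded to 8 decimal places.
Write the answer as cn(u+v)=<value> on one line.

m = k² = 0.123876545521
D = 1 − m·sn²u·sn²v = 0.9588292273868965
cn(u+v) = (cn u·cn v − sn u·sn v·dn u·dn v)/D = -0.197922247903128/0.9588292273868965 = -0.2064207496495771

cn(u+v)=-0.20642075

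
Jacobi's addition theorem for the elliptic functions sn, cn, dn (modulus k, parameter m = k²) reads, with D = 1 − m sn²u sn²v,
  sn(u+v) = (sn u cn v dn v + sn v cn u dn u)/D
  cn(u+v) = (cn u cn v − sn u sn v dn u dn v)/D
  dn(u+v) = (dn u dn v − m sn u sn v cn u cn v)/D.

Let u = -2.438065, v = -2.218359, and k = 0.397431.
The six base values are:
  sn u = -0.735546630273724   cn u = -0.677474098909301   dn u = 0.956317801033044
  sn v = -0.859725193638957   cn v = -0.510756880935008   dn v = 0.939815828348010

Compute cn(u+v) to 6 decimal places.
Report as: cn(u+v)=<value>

cn(u+v)=-0.237314

m = k² = 0.157951399761
D = 1 − m·sn²u·sn²v = 0.9368369334662429
cn(u+v) = (cn u·cn v − sn u·sn v·dn u·dn v)/D = -0.2223241264404798/0.9368369334662429 = -0.2373135798755215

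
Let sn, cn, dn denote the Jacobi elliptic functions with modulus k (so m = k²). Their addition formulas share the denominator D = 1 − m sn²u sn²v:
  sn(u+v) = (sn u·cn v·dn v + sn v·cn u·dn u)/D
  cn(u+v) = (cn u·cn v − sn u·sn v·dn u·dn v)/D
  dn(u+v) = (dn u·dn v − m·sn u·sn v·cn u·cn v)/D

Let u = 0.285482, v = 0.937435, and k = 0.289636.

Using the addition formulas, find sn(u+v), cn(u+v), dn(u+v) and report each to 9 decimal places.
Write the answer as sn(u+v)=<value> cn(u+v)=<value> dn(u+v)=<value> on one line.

sn u = 0.2813129693572022, cn u = 0.9596160759759258, dn u = 0.9966751107213581
sn v = 0.8002980190825079, cn v = 0.5996024354958991, dn v = 0.9727646291418431
m = k² = 0.083889012496
D = 1 − m·sn²u·sn²v = 0.9957480507163567
sn(u+v) = (sn u·cn v·dn v + sn v·cn u·dn u)/D = 0.9295073897961919/0.9957480507163567 = 0.9334764844656133
cn(u+v) = (cn u·cn v − sn u·sn v·dn u·dn v)/D = 0.3571136973285879/0.9957480507163567 = 0.3586386105116397
dn(u+v) = (dn u·dn v − m·sn u·sn v·cn u·cn v)/D = 0.9586633491305026/0.9957480507163567 = 0.9627569428238652

sn(u+v)=0.933476484 cn(u+v)=0.358638611 dn(u+v)=0.962756943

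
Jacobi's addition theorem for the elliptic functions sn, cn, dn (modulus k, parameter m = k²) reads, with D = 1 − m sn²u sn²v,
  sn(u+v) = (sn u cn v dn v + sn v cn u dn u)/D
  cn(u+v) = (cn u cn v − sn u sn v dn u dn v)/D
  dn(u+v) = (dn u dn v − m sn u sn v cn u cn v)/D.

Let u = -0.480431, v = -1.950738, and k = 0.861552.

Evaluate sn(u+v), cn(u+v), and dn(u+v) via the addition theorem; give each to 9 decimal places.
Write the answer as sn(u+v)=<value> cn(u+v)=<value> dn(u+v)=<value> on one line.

sn(u+v)=-0.989089787 cn(u+v)=-0.147313930 dn(u+v)=0.523293880

sn u = -0.4505872727373239, cn u = 0.8927323841147136, dn u = 0.9215733124485872
sn v = -0.9952022203653337, cn v = 0.09783936109720762, dn v = 0.5146198389967527
m = k² = 0.742271848704
D = 1 − m·sn²u·sn²v = 0.8507399772565537
sn(u+v) = (sn u·cn v·dn v + sn v·cn u·dn u)/D = -0.8414582226023141/0.8507399772565537 = -0.9890897866535304
cn(u+v) = (cn u·cn v − sn u·sn v·dn u·dn v)/D = -0.1253258493585264/0.8507399772565537 = -0.1473139298833402
dn(u+v) = (dn u·dn v − m·sn u·sn v·cn u·cn v)/D = 0.4451870237713802/0.8507399772565537 = 0.5232938802370718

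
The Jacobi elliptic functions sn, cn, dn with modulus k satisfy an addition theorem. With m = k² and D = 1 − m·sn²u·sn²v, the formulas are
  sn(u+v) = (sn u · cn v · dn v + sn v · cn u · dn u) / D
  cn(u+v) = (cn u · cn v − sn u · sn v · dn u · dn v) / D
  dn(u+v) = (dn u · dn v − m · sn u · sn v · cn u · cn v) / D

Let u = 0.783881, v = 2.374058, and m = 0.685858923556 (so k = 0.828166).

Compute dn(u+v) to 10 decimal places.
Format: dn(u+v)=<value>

sn u = 0.6711454688233292, cn u = 0.7413256772012647, dn u = 0.8313027637883096
sn v = 0.9836852022255608, cn v = -0.1798983683151615, dn v = 0.5799463930848991
m = k² = 0.685858923556
D = 1 − m·sn²u·sn²v = 0.7010625022798225
dn(u+v) = (dn u·dn v − m·sn u·sn v·cn u·cn v)/D = 0.5424980959996313/0.7010625022798225 = 0.7738227251285768

dn(u+v)=0.7738227251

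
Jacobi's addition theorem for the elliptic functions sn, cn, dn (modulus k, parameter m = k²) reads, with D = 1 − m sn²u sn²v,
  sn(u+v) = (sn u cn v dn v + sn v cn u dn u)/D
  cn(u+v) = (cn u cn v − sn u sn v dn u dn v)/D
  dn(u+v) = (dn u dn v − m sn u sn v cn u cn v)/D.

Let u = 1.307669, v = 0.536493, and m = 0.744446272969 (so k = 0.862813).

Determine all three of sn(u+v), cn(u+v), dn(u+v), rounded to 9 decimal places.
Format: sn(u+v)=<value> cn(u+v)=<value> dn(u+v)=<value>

sn(u+v)=0.988063279 cn(u+v)=0.154048553 dn(u+v)=0.522704648

sn u = 0.8957538227883687, cn u = 0.4445504346640815, dn u = 0.6345667718628645
sn v = 0.4956262121628959, cn v = 0.8685359277641081, dn v = 0.9039525654257062
m = k² = 0.744446272969
D = 1 − m·sn²u·sn²v = 0.8532698930211525
sn(u+v) = (sn u·cn v·dn v + sn v·cn u·dn u)/D = 0.843084648436943/0.8532698930211525 = 0.9880632790779166
cn(u+v) = (cn u·cn v − sn u·sn v·dn u·dn v)/D = 0.1314449919406793/0.8532698930211525 = 0.1540485525339176
dn(u+v) = (dn u·dn v − m·sn u·sn v·cn u·cn v)/D = 0.4460081391938654/0.8532698930211525 = 0.5227046481327203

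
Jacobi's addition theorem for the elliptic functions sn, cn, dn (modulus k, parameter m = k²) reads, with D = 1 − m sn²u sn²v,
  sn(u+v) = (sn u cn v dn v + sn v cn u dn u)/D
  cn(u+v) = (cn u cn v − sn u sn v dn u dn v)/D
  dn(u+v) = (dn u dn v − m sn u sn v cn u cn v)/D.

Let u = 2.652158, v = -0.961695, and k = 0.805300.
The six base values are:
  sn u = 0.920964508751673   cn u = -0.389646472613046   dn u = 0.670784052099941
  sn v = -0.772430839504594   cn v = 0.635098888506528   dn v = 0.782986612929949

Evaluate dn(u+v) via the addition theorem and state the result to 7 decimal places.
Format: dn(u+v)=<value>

m = k² = 0.64850809
D = 1 − m·sn²u·sn²v = 0.6718137390911115
dn(u+v) = (dn u·dn v − m·sn u·sn v·cn u·cn v)/D = 0.4110507169161731/0.6718137390911115 = 0.6118522039639715

dn(u+v)=0.6118522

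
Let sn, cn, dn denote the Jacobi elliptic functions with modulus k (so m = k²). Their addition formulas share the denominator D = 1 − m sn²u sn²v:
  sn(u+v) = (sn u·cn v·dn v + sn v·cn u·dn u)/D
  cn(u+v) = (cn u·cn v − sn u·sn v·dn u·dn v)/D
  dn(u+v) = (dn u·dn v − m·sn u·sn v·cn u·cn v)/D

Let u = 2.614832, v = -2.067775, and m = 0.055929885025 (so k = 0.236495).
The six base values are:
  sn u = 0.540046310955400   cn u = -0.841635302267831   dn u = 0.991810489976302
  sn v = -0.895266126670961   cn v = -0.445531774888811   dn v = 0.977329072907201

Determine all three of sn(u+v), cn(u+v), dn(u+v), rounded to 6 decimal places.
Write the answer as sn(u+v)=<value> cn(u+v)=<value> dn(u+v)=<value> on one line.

sn(u+v)=0.518949 cn(u+v)=0.854805 dn(u+v)=0.992440

m = k² = 0.055929885025
D = 1 − m·sn²u·sn²v = 0.9869259470441852
sn(u+v) = (sn u·cn v·dn v + sn v·cn u·dn u)/D = 0.5121638933208493/0.9869259470441852 = 0.5189486555245258
cn(u+v) = (cn u·cn v − sn u·sn v·dn u·dn v)/D = 0.843629641091096/0.9869259470441852 = 0.8548054123186674
dn(u+v) = (dn u·dn v − m·sn u·sn v·cn u·cn v)/D = 0.9794650341565607/0.9869259470441852 = 0.9924402505477036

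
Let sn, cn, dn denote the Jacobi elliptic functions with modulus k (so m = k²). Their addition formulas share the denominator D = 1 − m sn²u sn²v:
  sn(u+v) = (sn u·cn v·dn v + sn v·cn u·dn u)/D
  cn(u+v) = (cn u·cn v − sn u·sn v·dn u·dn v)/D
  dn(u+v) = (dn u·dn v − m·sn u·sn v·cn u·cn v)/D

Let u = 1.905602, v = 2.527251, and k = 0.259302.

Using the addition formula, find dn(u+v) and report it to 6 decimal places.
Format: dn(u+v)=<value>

dn(u+v)=0.969881

sn u = 0.956174853122917, cn u = -0.2927962606581035, dn u = 0.9687758886797476
sn v = 0.6179855208707456, cn v = -0.7861894784300495, dn v = 0.9870772907642697
m = k² = 0.067237527204
D = 1 − m·sn²u·sn²v = 0.9765229800846271
dn(u+v) = (dn u·dn v − m·sn u·sn v·cn u·cn v)/D = 0.9471109131654195/0.9765229800846271 = 0.9698808246000942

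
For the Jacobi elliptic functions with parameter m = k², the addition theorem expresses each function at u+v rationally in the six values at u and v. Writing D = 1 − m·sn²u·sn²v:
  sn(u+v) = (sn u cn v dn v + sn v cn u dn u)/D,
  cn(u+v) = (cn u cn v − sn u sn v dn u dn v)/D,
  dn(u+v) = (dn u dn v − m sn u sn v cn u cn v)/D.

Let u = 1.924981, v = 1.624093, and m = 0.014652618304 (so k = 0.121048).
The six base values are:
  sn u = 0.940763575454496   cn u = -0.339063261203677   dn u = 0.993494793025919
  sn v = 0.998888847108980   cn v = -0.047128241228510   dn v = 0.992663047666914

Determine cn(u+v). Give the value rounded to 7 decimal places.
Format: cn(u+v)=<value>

m = k² = 0.014652618304
D = 1 − m·sn²u·sn²v = 0.9870607068336486
cn(u+v) = (cn u·cn v − sn u·sn v·dn u·dn v)/D = -0.9107759097367711/0.9870607068336486 = -0.9227151921166142

cn(u+v)=-0.9227152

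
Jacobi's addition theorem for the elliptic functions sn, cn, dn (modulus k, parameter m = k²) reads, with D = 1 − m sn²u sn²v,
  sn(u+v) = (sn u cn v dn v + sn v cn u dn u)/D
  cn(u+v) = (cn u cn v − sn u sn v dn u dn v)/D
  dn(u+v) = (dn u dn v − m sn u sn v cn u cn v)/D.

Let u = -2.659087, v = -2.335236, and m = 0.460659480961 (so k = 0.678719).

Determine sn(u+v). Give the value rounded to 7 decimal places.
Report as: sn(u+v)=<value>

sn u = -0.7986979680636339, cn u = -0.601732129615016, dn u = 0.8403194753214143
sn v = -0.9270665663608596, cn v = -0.3748967611701733, dn v = 0.7772291135821181
m = k² = 0.460659480961
D = 1 − m·sn²u·sn²v = 0.7474385797709467
sn(u+v) = (sn u·cn v·dn v + sn v·cn u·dn u)/D = 0.7014937938823679/0.7474385797709467 = 0.938530352684419

sn(u+v)=0.9385304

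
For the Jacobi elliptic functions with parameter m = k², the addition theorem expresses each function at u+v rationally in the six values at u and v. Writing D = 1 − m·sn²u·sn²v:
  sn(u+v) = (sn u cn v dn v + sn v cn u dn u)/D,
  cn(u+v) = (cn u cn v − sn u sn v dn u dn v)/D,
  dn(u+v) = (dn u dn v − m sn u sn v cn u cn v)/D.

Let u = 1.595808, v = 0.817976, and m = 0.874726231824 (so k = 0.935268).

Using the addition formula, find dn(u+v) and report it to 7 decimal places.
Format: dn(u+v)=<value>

dn(u+v)=0.3544755

sn u = 0.9409056791988462, cn u = 0.3386687213950498, dn u = 0.4749755866553132
sn v = 0.6810783043550647, cn v = 0.7322105867418402, dn v = 0.7708714501277085
m = k² = 0.874726231824
D = 1 − m·sn²u·sn²v = 0.6407817253149864
dn(u+v) = (dn u·dn v − m·sn u·sn v·cn u·cn v)/D = 0.2271414134420372/0.6407817253149864 = 0.3544754859080636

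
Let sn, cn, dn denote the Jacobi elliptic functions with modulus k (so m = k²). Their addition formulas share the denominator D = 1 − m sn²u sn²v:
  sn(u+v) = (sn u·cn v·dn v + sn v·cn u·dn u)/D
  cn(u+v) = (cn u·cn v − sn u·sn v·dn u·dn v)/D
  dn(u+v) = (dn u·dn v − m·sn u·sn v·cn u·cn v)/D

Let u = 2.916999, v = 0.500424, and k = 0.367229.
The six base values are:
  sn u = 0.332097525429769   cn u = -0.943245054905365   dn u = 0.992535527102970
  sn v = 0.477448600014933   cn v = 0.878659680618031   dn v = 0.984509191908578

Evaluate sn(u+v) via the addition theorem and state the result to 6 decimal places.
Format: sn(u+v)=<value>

sn(u+v)=-0.160252

m = k² = 0.134857138441
D = 1 − m·sn²u·sn²v = 0.9966095412289751
sn(u+v) = (sn u·cn v·dn v + sn v·cn u·dn u)/D = -0.1597089209746756/0.9966095412289751 = -0.1602522496199761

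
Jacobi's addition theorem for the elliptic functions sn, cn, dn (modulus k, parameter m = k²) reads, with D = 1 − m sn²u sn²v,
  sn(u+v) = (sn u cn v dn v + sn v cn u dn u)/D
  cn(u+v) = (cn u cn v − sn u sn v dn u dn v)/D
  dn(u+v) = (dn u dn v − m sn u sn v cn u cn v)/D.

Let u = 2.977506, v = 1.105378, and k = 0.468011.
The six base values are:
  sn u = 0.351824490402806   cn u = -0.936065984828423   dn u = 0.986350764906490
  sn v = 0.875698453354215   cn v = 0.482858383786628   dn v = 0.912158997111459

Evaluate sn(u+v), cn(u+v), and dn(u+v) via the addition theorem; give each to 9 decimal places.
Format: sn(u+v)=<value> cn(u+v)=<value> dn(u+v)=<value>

sn(u+v)=-0.667440950 cn(u+v)=-0.744662728 dn(u+v)=0.949960613

m = k² = 0.219034296121
D = 1 − m·sn²u·sn²v = 0.9792090936896268
sn(u+v) = (sn u·cn v·dn v + sn v·cn u·dn u)/D = -0.6535642478579794/0.9792090936896268 = -0.6674409501196229
cn(u+v) = (cn u·cn v − sn u·sn v·dn u·dn v)/D = -0.7291805147467217/0.9792090936896268 = -0.7446627277522456
dn(u+v) = (dn u·dn v − m·sn u·sn v·cn u·cn v)/D = 0.9302100710026137/0.9792090936896268 = 0.9499606131082929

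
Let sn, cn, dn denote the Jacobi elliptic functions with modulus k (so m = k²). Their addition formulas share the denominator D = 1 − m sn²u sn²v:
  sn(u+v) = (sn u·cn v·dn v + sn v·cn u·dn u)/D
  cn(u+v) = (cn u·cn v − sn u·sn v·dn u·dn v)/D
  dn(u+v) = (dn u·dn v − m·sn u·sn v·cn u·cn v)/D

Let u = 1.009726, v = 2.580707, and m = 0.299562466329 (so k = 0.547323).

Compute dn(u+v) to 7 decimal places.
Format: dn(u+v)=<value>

sn u = 0.8237612409208519, cn u = 0.5669368729907575, dn u = 0.8925929240785856
sn v = 0.7314560876168157, cn v = -0.6818885479961526, dn v = 0.9163654785809903
m = k² = 0.299562466329
D = 1 − m·sn²u·sn²v = 0.8912406451122688
dn(u+v) = (dn u·dn v − m·sn u·sn v·cn u·cn v)/D = 0.8877204014367681/0.8912406451122688 = 0.9960501760160891

dn(u+v)=0.9960502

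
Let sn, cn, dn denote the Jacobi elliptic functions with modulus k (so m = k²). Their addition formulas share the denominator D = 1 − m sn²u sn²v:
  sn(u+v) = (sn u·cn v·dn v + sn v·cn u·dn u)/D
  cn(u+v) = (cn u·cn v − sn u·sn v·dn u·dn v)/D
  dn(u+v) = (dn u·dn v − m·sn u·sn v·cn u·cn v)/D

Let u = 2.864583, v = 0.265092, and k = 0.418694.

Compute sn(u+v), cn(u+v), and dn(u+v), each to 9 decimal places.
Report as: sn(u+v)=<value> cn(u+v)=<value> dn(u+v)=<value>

sn(u+v)=0.164212289 cn(u+v)=-0.986425022 dn(u+v)=0.997633596

sn u = 0.4150009475122612, cn u = -0.9098209788545906, dn u = 0.9847883102956324
sn v = 0.2614803723124139, cn v = 0.9652087934200358, dn v = 0.9939889697639314
m = k² = 0.175304665636
D = 1 − m·sn²u·sn²v = 0.9979357141261628
sn(u+v) = (sn u·cn v·dn v + sn v·cn u·dn u)/D = 0.1638733078198925/0.9979357141261628 = 0.1642122889282376
cn(u+v) = (cn u·cn v − sn u·sn v·dn u·dn v)/D = -0.984388758830911/0.9979357141261628 = -0.9864250220695687
dn(u+v) = (dn u·dn v − m·sn u·sn v·cn u·cn v)/D = 0.995574194733511/0.9979357141261628 = 0.9976335956723228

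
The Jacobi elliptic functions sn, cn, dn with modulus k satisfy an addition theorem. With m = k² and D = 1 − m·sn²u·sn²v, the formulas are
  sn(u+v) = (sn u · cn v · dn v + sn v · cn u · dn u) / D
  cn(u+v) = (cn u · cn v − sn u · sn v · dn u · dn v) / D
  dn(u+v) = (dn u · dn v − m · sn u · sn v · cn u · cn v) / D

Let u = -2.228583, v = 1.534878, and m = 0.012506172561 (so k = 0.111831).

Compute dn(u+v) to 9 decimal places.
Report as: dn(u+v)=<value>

dn(u+v)=0.997444231

sn u = -0.7965221401374863, cn u = -0.6046093617128324, dn u = 0.9960248439860163
sn v = 0.9991756023743305, cn v = 0.04059699028122401, dn v = 0.9937376107692326
m = k² = 0.012506172561
D = 1 − m·sn²u·sn²v = 0.9920785668275034
dn(u+v) = (dn u·dn v − m·sn u·sn v·cn u·cn v)/D = 0.9895430434822269/0.9920785668275034 = 0.9974442313037922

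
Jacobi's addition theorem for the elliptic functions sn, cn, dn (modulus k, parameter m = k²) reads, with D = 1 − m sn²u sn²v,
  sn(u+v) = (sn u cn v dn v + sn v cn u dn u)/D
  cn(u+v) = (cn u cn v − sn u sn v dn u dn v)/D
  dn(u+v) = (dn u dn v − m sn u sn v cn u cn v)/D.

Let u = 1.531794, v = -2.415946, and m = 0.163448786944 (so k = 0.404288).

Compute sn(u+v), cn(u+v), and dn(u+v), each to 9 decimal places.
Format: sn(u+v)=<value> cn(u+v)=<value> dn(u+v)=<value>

sn(u+v)=-0.763102061 cn(u+v)=0.646277993 dn(u+v)=0.951220124

sn u = 0.9949530161754312, cn u = 0.1003418935610253, dn u = 0.915530936915148
sn v = -0.7526713683999358, cn v = -0.6583963936649168, dn v = 0.9525775260064661
m = k² = 0.163448786944
D = 1 − m·sn²u·sn²v = 0.9083362460448678
sn(u+v) = (sn u·cn v·dn v + sn v·cn u·dn u)/D = -0.6931532618403874/0.9083362460448678 = -0.7631020614431682
cn(u+v) = (cn u·cn v − sn u·sn v·dn u·dn v)/D = 0.5870377257714481/0.9083362460448678 = 0.6462779926789919
dn(u+v) = (dn u·dn v − m·sn u·sn v·cn u·cn v)/D = 0.8640277169271513/0.9083362460448678 = 0.9512201243640257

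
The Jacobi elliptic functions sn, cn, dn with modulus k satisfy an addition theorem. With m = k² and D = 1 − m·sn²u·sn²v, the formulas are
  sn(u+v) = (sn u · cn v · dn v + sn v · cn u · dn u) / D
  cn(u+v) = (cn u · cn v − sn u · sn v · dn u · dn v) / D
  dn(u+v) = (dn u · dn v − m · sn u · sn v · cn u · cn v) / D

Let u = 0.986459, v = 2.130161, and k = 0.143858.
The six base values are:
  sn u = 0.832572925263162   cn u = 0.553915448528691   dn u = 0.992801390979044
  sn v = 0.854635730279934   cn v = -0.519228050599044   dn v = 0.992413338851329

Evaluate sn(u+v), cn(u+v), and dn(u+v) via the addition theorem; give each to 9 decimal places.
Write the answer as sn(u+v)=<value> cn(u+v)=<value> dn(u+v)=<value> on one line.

m = k² = 0.020695124164
D = 1 − m·sn²u·sn²v = 0.9895220892382753
sn(u+v) = (sn u·cn v·dn v + sn v·cn u·dn u)/D = 0.04097260198801562/0.9895220892382753 = 0.04140645512982529
cn(u+v) = (cn u·cn v − sn u·sn v·dn u·dn v)/D = -0.988673460236904/0.9895220892382753 = -0.9991423849850339
dn(u+v) = (dn u·dn v − m·sn u·sn v·cn u·cn v)/D = 0.9895045341309246/0.9895220892382753 = 0.9999822590040772

sn(u+v)=0.041406455 cn(u+v)=-0.999142385 dn(u+v)=0.999982259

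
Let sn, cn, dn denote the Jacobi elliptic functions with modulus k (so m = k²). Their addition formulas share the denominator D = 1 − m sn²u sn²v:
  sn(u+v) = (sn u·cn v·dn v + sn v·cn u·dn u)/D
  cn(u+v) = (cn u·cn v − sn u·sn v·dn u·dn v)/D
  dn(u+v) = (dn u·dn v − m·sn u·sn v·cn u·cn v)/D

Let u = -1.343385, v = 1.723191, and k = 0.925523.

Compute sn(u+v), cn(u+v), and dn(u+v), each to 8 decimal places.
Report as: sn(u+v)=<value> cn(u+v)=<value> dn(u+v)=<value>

sn u = -0.8915753900670444, cn u = 0.4528723041065745, dn u = 0.5648793196911568
sn v = 0.9617139486544469, cn v = 0.2740552516619083, dn v = 0.4557879745520529
m = k² = 0.856592823529
D = 1 − m·sn²u·sn²v = 0.3702293652934001
sn(u+v) = (sn u·cn v·dn v + sn v·cn u·dn u)/D = 0.1346562782766996/0.3702293652934001 = 0.3637104208899987
cn(u+v) = (cn u·cn v − sn u·sn v·dn u·dn v)/D = 0.3448731210840038/0.3702293652934001 = 0.9315120663394651
dn(u+v) = (dn u·dn v − m·sn u·sn v·cn u·cn v)/D = 0.3486226806971952/0.3702293652934001 = 0.9416397330366219

sn(u+v)=0.36371042 cn(u+v)=0.93151207 dn(u+v)=0.94163973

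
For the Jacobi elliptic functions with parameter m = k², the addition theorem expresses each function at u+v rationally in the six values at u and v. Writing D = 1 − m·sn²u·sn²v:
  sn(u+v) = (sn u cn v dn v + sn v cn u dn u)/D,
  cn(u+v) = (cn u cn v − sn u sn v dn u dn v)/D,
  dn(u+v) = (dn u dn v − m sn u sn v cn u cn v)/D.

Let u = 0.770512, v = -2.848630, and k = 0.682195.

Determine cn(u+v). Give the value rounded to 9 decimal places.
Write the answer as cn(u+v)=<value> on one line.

cn(u+v)=-0.184323862

sn u = 0.6737335235832839, cn u = 0.7389743833178878, dn u = 0.8881168976944764
sn v = -0.6946813080031011, cn v = -0.7193176491030236, dn v = 0.880574300453653
m = k² = 0.465390018025
D = 1 − m·sn²u·sn²v = 0.8980553109148274
cn(u+v) = (cn u·cn v − sn u·sn v·dn u·dn v)/D = -0.1655330231291118/0.8980553109148274 = -0.1843238619239246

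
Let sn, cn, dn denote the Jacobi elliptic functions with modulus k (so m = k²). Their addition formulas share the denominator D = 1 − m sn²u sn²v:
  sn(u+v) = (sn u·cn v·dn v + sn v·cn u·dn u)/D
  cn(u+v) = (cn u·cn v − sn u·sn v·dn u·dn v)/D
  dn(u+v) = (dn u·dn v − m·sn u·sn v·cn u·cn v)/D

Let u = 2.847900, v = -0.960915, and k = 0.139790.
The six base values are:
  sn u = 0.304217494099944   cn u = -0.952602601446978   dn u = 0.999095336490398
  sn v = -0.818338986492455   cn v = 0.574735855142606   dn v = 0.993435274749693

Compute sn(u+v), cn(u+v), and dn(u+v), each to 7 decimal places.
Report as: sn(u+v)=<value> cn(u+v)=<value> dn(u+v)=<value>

m = k² = 0.0195412441
D = 1 − m·sn²u·sn²v = 0.9987888803154737
sn(u+v) = (sn u·cn v·dn v + sn v·cn u·dn u)/D = 0.9525435094812707/0.9987888803154737 = 0.9536985525713941
cn(u+v) = (cn u·cn v − sn u·sn v·dn u·dn v)/D = -0.3003998834669249/0.9987888803154737 = -0.3007641448431442
dn(u+v) = (dn u·dn v − m·sn u·sn v·cn u·cn v)/D = 0.9898730685675554/0.9987888803154737 = 0.9910733770433024

sn(u+v)=0.9536986 cn(u+v)=-0.3007641 dn(u+v)=0.9910734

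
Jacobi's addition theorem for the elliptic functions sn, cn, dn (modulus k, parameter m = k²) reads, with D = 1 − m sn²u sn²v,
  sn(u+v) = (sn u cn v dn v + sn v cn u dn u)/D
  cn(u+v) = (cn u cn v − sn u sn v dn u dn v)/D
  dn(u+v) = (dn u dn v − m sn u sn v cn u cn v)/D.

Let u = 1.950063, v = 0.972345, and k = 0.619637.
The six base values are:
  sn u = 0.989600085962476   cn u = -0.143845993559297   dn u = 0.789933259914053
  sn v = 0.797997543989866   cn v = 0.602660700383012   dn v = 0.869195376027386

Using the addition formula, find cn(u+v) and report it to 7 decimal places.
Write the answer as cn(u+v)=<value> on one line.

m = k² = 0.383950011769
D = 1 − m·sn²u·sn²v = 0.760559702538577
cn(u+v) = (cn u·cn v − sn u·sn v·dn u·dn v)/D = -0.6289022790761301/0.760559702538577 = -0.8268940320884685

cn(u+v)=-0.8268940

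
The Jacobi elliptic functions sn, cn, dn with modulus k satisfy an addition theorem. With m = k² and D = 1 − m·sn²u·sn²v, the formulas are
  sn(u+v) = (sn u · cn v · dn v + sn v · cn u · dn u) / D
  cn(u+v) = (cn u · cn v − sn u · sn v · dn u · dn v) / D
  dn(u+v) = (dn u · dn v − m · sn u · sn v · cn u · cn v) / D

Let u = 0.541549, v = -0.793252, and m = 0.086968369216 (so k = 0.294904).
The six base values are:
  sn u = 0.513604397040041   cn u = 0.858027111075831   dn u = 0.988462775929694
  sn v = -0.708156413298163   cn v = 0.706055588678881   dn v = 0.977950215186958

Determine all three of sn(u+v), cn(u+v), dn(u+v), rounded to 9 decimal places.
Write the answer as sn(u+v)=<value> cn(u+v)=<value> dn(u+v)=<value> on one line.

sn(u+v)=-0.248832671 cn(u+v)=0.968546489 dn(u+v)=0.997303925

m = k² = 0.086968369216
D = 1 − m·sn²u·sn²v = 0.9884952502071967
sn(u+v) = (sn u·cn v·dn v + sn v·cn u·dn u)/D = -0.245969913718448/0.9884952502071967 = -0.2488326713425185
cn(u+v) = (cn u·cn v − sn u·sn v·dn u·dn v)/D = 0.9574036041437946/0.9884952502071967 = 0.9685464891643282
dn(u+v) = (dn u·dn v − m·sn u·sn v·cn u·cn v)/D = 0.9858301928410252/0.9884952502071967 = 0.9973039249651297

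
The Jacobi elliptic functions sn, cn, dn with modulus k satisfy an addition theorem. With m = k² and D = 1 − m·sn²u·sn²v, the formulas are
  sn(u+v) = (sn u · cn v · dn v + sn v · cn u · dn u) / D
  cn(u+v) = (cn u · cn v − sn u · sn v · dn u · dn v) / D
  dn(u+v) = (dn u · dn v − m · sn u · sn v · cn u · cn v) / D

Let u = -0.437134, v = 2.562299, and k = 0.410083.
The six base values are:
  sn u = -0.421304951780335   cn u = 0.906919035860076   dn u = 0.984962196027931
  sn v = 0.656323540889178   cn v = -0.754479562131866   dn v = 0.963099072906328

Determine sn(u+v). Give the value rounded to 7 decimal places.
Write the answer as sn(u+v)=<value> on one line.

sn(u+v)=0.9040419

m = k² = 0.168168066889
D = 1 − m·sn²u·sn²v = 0.9871420236498712
sn(u+v) = (sn u·cn v·dn v + sn v·cn u·dn u)/D = 0.8924177524301551/0.9871420236498712 = 0.9040419018233248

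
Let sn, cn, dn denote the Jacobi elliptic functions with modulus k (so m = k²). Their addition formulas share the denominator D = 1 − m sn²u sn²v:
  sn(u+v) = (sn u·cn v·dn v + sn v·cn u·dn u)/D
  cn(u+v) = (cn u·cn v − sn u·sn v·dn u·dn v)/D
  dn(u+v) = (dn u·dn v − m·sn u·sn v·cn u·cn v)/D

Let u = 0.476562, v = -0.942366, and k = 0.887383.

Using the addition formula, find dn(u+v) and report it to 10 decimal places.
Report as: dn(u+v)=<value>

dn(u+v)=0.9214359810

sn u = 0.4467126112684215, cn u = 0.8946775077835299, dn u = 0.9180756698379139
sn v = -0.7523619925575039, cn v = 0.6587499010663321, dn v = 0.7444903317847373
m = k² = 0.787448588689
D = 1 − m·sn²u·sn²v = 0.9110527897117518
dn(u+v) = (dn u·dn v − m·sn u·sn v·cn u·cn v)/D = 0.8394768210574822/0.9110527897117518 = 0.9214359810292491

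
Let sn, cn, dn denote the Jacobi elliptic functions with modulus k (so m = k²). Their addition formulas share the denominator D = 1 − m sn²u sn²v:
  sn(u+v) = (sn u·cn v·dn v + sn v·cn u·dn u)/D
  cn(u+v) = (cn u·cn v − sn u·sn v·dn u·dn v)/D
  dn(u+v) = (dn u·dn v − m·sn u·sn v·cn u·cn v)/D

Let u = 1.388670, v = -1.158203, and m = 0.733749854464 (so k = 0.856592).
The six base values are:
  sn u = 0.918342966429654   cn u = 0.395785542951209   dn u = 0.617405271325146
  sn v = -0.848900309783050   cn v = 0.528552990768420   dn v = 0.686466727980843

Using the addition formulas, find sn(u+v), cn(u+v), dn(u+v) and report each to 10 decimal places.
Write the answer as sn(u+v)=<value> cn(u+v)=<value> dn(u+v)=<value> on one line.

m = k² = 0.733749854464
D = 1 − m·sn²u·sn²v = 0.5540653487384246
sn(u+v) = (sn u·cn v·dn v + sn v·cn u·dn u)/D = 0.1257687425154845/0.5540653487384246 = 0.2269926152246352
cn(u+v) = (cn u·cn v − sn u·sn v·dn u·dn v)/D = 0.5396022925069034/0.5540653487384246 = 0.9738964794234964
dn(u+v) = (dn u·dn v − m·sn u·sn v·cn u·cn v)/D = 0.5434906801398664/0.5540653487384246 = 0.9809144018433276

sn(u+v)=0.2269926152 cn(u+v)=0.9738964794 dn(u+v)=0.9809144018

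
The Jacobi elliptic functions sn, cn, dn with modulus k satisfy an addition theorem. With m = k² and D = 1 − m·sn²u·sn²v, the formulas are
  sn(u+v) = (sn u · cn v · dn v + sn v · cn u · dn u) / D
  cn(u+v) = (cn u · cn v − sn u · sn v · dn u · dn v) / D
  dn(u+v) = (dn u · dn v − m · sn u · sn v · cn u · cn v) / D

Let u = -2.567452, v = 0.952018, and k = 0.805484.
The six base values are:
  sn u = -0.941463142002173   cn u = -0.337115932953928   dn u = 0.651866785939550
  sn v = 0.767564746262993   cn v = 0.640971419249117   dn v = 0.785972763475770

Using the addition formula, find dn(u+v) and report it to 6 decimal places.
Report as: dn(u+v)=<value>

m = k² = 0.648804474256
D = 1 − m·sn²u·sn²v = 0.6611944469160951
dn(u+v) = (dn u·dn v − m·sn u·sn v·cn u·cn v)/D = 0.4110400508713413/0.6611944469160951 = 0.6216628902261513

dn(u+v)=0.621663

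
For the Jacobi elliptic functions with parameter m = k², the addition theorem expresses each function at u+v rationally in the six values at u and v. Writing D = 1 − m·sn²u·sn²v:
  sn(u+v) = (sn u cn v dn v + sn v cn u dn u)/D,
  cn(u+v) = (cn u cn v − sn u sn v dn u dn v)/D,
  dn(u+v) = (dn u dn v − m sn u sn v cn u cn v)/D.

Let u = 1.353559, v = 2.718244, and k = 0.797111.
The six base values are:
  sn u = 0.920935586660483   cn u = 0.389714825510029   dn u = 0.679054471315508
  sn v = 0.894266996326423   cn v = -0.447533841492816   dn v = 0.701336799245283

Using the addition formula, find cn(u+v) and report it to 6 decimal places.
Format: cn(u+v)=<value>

cn(u+v)=-0.995751

m = k² = 0.635385946321
D = 1 − m·sn²u·sn²v = 0.5690463917386396
cn(u+v) = (cn u·cn v − sn u·sn v·dn u·dn v)/D = -0.5666287334333911/0.5690463917386396 = -0.9957513862835301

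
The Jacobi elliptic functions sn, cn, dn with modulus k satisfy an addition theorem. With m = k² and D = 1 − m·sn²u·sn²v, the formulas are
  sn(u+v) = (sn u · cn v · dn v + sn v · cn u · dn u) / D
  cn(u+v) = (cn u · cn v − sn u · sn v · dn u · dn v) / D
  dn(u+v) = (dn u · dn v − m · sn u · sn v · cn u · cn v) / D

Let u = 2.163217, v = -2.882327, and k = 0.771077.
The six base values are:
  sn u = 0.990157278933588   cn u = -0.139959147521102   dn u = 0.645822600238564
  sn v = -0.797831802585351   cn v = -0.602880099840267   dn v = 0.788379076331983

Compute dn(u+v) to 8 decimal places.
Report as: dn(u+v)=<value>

dn(u+v)=0.87253421

m = k² = 0.594559739929
D = 1 − m·sn²u·sn²v = 0.6289550248266971
dn(u+v) = (dn u·dn v − m·sn u·sn v·cn u·cn v)/D = 0.5487847763168986/0.6289550248266971 = 0.8725342109606506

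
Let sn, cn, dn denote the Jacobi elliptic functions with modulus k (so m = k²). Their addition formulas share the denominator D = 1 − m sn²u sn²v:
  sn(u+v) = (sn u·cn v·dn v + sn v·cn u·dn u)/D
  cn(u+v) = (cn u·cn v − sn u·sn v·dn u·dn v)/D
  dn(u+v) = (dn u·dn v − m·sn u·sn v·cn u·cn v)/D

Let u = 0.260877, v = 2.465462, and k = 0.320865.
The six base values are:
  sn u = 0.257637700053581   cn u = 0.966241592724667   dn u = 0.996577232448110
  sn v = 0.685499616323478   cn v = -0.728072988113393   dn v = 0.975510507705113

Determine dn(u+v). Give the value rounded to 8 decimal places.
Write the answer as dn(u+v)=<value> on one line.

m = k² = 0.102954348225
D = 1 − m·sn²u·sn²v = 0.9967887216400017
dn(u+v) = (dn u·dn v − m·sn u·sn v·cn u·cn v)/D = 0.9849630765694507/0.9967887216400017 = 0.9881362571487622

dn(u+v)=0.98813626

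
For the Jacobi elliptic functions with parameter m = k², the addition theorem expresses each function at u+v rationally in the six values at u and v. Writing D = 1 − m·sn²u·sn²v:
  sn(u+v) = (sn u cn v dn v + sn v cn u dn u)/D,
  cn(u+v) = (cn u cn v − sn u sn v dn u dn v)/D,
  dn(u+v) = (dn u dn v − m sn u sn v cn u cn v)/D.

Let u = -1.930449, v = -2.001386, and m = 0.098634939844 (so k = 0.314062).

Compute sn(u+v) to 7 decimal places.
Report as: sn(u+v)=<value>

sn u = -0.9544499700125373, cn u = -0.2983710018468058, dn u = 0.954015755007316
sn v = -0.9320610752134919, cn v = -0.3623011897190919, dn v = 0.9561966819799172
m = k² = 0.098634939844
D = 1 − m·sn²u·sn²v = 0.92194048223342
sn(u+v) = (sn u·cn v·dn v + sn v·cn u·dn u)/D = 0.5959630225525842/0.92194048223342 = 0.6464224470421901

sn(u+v)=0.6464224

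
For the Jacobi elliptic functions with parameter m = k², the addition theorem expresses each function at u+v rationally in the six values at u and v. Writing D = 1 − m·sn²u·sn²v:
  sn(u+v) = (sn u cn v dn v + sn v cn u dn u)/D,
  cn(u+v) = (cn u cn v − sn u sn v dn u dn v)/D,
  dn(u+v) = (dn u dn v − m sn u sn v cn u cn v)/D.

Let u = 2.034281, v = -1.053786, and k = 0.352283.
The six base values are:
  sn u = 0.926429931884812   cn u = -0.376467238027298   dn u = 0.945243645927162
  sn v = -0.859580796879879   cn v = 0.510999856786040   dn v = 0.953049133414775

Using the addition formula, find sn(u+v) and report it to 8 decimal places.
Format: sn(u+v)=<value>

m = k² = 0.124103312089
D = 1 − m·sn²u·sn²v = 0.921298694230913
sn(u+v) = (sn u·cn v·dn v + sn v·cn u·dn u)/D = 0.7570633939049739/0.921298694230913 = 0.8217350123750686

sn(u+v)=0.82173501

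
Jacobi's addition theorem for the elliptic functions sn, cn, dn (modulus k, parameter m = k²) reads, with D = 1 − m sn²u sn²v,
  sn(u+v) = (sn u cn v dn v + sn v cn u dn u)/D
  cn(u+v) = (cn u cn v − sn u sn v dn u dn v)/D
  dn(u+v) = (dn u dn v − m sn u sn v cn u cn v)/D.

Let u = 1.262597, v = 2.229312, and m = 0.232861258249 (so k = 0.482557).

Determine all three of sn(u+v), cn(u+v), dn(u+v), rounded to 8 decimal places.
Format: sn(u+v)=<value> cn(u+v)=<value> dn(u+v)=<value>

sn(u+v)=-0.13819830 cn(u+v)=-0.99040458 dn(u+v)=0.99777384

sn u = 0.9341423231177536, cn u = 0.3569007147095203, dn u = 0.8926366400080655
sn v = 0.8825165843501867, cn v = -0.4702812757774647, dn v = 0.904786925446449
m = k² = 0.232861258249
D = 1 − m·sn²u·sn²v = 0.8417407552470745
sn(u+v) = (sn u·cn v·dn v + sn v·cn u·dn u)/D = -0.1163271452946947/0.8417407552470745 = -0.1381983046081088
cn(u+v) = (cn u·cn v − sn u·sn v·dn u·dn v)/D = -0.8336638976898918/0.8417407552470745 = -0.9904045782423688
dn(u+v) = (dn u·dn v − m·sn u·sn v·cn u·cn v)/D = 0.8398669057626299/0.8417407552470745 = 0.997773840136926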